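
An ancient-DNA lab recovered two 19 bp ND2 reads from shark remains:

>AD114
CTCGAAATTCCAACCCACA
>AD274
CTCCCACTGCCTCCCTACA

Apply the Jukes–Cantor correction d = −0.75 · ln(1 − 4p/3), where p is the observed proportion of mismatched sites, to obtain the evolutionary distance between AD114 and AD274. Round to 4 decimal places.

0.5068

The sequences differ at positions 4 (G/C), 5 (A/C), 7 (A/C), 9 (T/G), 12 (A/T), 13 (A/C), 16 (C/T).
p = 7/19 = 0.368421.
d = −0.75 · ln(1 − (4/3)·0.368421) = −0.75 · ln(0.508772) = −0.75 · (-0.675755) = 0.5068.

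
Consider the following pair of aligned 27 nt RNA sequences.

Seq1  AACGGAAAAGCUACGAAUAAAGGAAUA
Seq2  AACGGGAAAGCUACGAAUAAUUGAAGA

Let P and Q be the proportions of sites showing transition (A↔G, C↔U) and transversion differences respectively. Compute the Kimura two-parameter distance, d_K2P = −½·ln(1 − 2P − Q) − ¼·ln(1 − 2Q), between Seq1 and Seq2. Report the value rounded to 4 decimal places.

0.1652

The sequences differ at positions 6 (A/G, transition), 21 (A/U, transversion), 22 (G/U, transversion), 26 (U/G, transversion).
Of the 4 differences, 1 transition and 3 transversions over 27 sites: P = 1/27 = 0.037037, Q = 3/27 = 0.111111.
d = −0.5·ln(0.814815) − 0.25·ln(0.777778) = −0.5·(-0.204794) − 0.25·(-0.251314) = 0.1652.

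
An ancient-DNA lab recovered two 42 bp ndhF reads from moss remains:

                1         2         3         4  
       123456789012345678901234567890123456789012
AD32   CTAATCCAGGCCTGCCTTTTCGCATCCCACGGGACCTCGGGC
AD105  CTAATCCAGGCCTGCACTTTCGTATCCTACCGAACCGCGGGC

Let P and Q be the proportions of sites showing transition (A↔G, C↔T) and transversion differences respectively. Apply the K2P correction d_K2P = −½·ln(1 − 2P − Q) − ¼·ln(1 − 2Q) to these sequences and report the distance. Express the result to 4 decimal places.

Differing sites — 16:C/A (Tv); 17:T/C (Ti); 23:C/T (Ti); 28:C/T (Ti); 31:G/C (Tv); 33:G/A (Ti); 37:T/G (Tv).
Of the 7 differences, 4 transitions and 3 transversions over 42 sites: P = 4/42 = 0.095238, Q = 3/42 = 0.071429.
d = −0.5·ln(0.738095) − 0.25·ln(0.857142) = −0.5·(-0.303683) − 0.25·(-0.154152) = 0.1904.

0.1904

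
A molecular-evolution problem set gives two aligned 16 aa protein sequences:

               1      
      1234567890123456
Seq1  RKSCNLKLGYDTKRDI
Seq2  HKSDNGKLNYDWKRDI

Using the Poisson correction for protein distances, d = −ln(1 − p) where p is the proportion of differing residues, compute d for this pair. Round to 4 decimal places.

0.3747

Differing sites — 1:R/H; 4:C/D; 6:L/G; 9:G/N; 12:T/W.
p = 5/16 = 0.312500.
d = −ln(1 − 0.312500) = −ln(0.687500) = 0.3747.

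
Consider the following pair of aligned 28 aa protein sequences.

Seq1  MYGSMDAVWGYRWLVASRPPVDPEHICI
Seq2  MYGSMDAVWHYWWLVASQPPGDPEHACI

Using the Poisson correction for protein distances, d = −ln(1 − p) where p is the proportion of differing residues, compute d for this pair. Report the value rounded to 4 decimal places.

0.1967

Mismatches occur at site 10 (G/H), site 12 (R/W), site 18 (R/Q), site 21 (V/G), site 26 (I/A).
p = 5/28 = 0.178571.
d = −ln(1 − 0.178571) = −ln(0.821429) = 0.1967.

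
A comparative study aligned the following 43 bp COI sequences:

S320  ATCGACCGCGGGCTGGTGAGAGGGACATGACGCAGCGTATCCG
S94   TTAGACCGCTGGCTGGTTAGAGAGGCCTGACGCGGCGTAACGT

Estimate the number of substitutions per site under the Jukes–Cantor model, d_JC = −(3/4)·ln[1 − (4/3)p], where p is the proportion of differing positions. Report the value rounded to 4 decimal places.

Mismatches occur at site 1 (A↔T), site 3 (C↔A), site 10 (G↔T), site 18 (G↔T), site 23 (G↔A), site 25 (A↔G), site 27 (A↔C), site 34 (A↔G), site 40 (T↔A), site 42 (C↔G), site 43 (G↔T).
p = 11/43 = 0.255814.
d = −0.75 · ln(1 − (4/3)·0.255814) = −0.75 · ln(0.658915) = −0.75 · (-0.417161) = 0.3129.

0.3129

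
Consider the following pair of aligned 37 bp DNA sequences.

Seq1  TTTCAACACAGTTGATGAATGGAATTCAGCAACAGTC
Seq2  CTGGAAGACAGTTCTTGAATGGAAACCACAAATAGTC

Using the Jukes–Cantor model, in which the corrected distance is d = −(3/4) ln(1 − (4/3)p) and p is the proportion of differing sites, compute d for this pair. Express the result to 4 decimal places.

0.3786

Differing sites — 1:T/C; 3:T/G; 4:C/G; 7:C/G; 14:G/C; 15:A/T; 25:T/A; 26:T/C; 29:G/C; 30:C/A; 33:C/T.
p = 11/37 = 0.297297.
d = −0.75 · ln(1 − (4/3)·0.297297) = −0.75 · ln(0.603604) = −0.75 · (-0.504837) = 0.3786.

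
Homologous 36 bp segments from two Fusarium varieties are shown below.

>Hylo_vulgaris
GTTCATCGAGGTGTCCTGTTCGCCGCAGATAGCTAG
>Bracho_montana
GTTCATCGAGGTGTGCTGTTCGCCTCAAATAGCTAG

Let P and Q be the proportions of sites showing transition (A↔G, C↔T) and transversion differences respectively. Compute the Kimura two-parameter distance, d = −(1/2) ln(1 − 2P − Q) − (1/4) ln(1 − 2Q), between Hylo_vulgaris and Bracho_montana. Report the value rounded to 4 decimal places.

0.0883

The sequences differ at positions 15 (C/G, transversion), 25 (G/T, transversion), 28 (G/A, transition).
Of the 3 differences, 1 transition and 2 transversions over 36 sites: P = 1/36 = 0.027778, Q = 2/36 = 0.055556.
d = −0.5·ln(0.888888) − 0.25·ln(0.888888) = −0.5·(-0.117784) − 0.25·(-0.117784) = 0.0883.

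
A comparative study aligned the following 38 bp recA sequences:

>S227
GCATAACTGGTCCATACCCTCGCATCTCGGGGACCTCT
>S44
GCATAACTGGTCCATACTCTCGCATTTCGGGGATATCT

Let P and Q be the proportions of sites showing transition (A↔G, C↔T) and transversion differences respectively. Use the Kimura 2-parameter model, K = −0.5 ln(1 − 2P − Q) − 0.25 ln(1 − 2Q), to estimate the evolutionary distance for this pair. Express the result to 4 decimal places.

0.1153

Mismatches occur at site 18 (C↔T, transition), site 26 (C↔T, transition), site 34 (C↔T, transition), site 35 (C↔A, transversion).
Of the 4 differences, 3 transitions and 1 transversion over 38 sites: P = 3/38 = 0.078947, Q = 1/38 = 0.026316.
d = −0.5·ln(0.815790) − 0.25·ln(0.947368) = −0.5·(-0.203598) − 0.25·(-0.054068) = 0.1153.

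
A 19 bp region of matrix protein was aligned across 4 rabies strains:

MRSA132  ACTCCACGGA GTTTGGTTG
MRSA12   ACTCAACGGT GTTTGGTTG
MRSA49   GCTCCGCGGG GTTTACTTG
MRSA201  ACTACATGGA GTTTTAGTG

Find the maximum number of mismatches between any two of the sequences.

Pairwise Hamming distances:
  MRSA132 vs MRSA12: 2
  MRSA132 vs MRSA49: 5
  MRSA132 vs MRSA201: 5
  MRSA12 vs MRSA49: 6
  MRSA12 vs MRSA201: 7
  MRSA49 vs MRSA201: 8
The largest is 8, between MRSA49 and MRSA201.

8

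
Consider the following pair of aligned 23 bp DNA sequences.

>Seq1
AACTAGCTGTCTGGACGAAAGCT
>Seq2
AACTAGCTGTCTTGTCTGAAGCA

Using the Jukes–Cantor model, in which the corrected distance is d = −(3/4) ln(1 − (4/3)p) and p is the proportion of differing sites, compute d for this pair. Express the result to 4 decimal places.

Differing sites — 13:G/T; 15:A/T; 17:G/T; 18:A/G; 23:T/A.
p = 5/23 = 0.217391.
d = −0.75 · ln(1 − (4/3)·0.217391) = −0.75 · ln(0.710145) = −0.75 · (-0.342286) = 0.2567.

0.2567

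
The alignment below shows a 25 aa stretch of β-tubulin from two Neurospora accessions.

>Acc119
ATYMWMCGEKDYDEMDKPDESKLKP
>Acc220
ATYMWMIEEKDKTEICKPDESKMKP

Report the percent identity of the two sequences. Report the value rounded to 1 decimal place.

Mismatches occur at site 7 (C/I), site 8 (G/E), site 12 (Y/K), site 13 (D/T), site 15 (M/I), site 16 (D/C), site 23 (L/M).
18 of the 25 sites match, so the percent identity is 18/25 × 100 = 72.0%.

72.0%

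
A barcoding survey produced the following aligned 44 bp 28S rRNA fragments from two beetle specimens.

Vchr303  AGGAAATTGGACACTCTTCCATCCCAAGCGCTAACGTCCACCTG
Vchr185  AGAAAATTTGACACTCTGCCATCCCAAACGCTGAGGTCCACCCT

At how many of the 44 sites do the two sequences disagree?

8

Mismatches occur at site 3 (G↔A), site 9 (G↔T), site 18 (T↔G), site 28 (G↔A), site 33 (A↔G), site 35 (C↔G), site 43 (T↔C), site 44 (G↔T).
That gives 8 mismatches out of 44 aligned sites, so the Hamming distance is 8.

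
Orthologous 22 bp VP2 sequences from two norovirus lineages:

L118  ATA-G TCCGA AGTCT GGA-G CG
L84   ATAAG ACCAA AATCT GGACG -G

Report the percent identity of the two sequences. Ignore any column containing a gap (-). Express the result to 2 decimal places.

84.21%

Excluding the 3 gap columns leaves 19 comparable sites.
The sequences differ at positions 6 (T/A), 9 (G/A), 12 (G/A).
16 of the 19 comparable sites match, so the percent identity is 16/19 × 100 = 84.21%.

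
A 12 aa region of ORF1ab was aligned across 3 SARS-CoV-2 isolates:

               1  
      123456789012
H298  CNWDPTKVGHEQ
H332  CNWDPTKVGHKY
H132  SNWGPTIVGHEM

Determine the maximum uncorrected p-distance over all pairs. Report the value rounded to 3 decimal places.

0.417

Pairwise Hamming distances:
  H298 vs H332: 2
  H298 vs H132: 4
  H332 vs H132: 5
The largest is 5 mismatches, between H332 and H132; p = 5/12 = 0.417.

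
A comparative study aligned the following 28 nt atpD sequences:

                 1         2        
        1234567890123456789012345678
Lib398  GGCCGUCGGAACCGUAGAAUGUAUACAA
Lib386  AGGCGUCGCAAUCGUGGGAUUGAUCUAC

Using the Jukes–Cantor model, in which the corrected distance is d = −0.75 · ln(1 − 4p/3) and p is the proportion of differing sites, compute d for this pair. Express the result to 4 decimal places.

0.5565

Mismatches occur at site 1 (G→A), site 3 (C→G), site 9 (G→C), site 12 (C→U), site 16 (A→G), site 18 (A→G), site 21 (G→U), site 22 (U→G), site 25 (A→C), site 26 (C→U), site 28 (A→C).
p = 11/28 = 0.392857.
d = −0.75 · ln(1 − (4/3)·0.392857) = −0.75 · ln(0.476191) = −0.75 · (-0.741936) = 0.5565.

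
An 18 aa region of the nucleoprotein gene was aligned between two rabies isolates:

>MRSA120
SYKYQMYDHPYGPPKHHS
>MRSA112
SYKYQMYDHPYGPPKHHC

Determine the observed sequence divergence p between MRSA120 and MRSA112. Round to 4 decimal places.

0.0556

A single mismatch occurs at site 18 (S↔C).
There are 1 differences over 18 sites, so p = 1/18 = 0.0556.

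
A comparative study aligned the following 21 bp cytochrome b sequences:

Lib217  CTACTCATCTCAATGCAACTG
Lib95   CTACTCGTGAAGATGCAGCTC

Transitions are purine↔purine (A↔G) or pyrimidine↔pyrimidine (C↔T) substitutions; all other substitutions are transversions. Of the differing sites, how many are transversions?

The sequences differ at positions 7 (A/G, transition), 9 (C/G, transversion), 10 (T/A, transversion), 11 (C/A, transversion), 12 (A/G, transition), 18 (A/G, transition), 21 (G/C, transversion).
Of the 7 differences, 3 transitions and 4 transversions, so the answer is 4.

4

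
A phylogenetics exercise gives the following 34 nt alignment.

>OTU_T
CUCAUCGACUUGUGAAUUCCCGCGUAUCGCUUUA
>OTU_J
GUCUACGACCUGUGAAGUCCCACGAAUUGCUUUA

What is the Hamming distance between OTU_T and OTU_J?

The sequences differ at positions 1 (C/G), 4 (A/U), 5 (U/A), 10 (U/C), 17 (U/G), 22 (G/A), 25 (U/A), 28 (C/U).
That gives 8 mismatches out of 34 aligned sites, so the Hamming distance is 8.

8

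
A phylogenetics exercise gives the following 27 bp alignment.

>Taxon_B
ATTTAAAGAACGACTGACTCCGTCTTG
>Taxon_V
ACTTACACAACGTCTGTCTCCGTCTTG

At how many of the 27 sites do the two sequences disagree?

5

The sequences differ at positions 2 (T/C), 6 (A/C), 8 (G/C), 13 (A/T), 17 (A/T).
That gives 5 mismatches out of 27 aligned sites, so the Hamming distance is 5.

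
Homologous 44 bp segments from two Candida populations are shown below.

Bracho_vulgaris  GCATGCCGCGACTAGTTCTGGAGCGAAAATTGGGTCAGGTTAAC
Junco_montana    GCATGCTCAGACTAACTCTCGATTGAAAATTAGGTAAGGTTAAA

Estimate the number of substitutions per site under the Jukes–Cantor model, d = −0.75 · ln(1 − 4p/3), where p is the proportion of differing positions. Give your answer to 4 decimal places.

0.3041

Differing sites — 7:C/T; 8:G/C; 9:C/A; 15:G/A; 16:T/C; 20:G/C; 23:G/T; 24:C/T; 32:G/A; 36:C/A; 44:C/A.
p = 11/44 = 0.250000.
d = −0.75 · ln(1 − (4/3)·0.250000) = −0.75 · ln(0.666667) = −0.75 · (-0.405465) = 0.3041.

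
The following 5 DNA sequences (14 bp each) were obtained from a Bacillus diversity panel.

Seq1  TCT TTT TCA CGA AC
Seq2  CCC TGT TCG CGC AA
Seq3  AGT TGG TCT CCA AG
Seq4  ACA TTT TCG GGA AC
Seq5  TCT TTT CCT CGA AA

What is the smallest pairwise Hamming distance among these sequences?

Pairwise Hamming distances:
  Seq1 vs Seq2: 6
  Seq1 vs Seq3: 7
  Seq1 vs Seq4: 4
  Seq1 vs Seq5: 3
  Seq2 vs Seq3: 8
  Seq2 vs Seq4: 6
  Seq2 vs Seq5: 6
  Seq3 vs Seq4: 8
  Seq3 vs Seq5: 7
  Seq4 vs Seq5: 6
The smallest is 3, between Seq1 and Seq5.

3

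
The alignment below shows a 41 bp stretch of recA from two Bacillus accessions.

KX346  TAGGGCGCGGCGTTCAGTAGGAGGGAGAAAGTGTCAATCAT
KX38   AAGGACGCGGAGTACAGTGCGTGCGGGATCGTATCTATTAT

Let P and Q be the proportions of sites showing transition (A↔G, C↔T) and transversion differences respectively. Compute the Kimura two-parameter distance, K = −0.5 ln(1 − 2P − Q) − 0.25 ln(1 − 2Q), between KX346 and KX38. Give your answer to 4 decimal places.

0.4558

Differing sites — 1:T/A (Tv); 5:G/A (Ti); 11:C/A (Tv); 14:T/A (Tv); 19:A/G (Ti); 20:G/C (Tv); 22:A/T (Tv); 24:G/C (Tv); 26:A/G (Ti); 29:A/T (Tv); 30:A/C (Tv); 33:G/A (Ti); 36:A/T (Tv); 39:C/T (Ti).
Of the 14 differences, 5 transitions and 9 transversions over 41 sites: P = 5/41 = 0.121951, Q = 9/41 = 0.219512.
d = −0.5·ln(0.536586) − 0.25·ln(0.560976) = −0.5·(-0.622528) − 0.25·(-0.578077) = 0.4558.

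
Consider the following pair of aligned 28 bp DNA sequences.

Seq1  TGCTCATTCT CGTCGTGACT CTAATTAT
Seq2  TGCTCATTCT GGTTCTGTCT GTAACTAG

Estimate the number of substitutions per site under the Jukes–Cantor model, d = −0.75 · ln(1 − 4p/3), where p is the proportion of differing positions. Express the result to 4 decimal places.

0.3041

The sequences differ at positions 11 (C/G), 14 (C/T), 15 (G/C), 18 (A/T), 21 (C/G), 25 (T/C), 28 (T/G).
p = 7/28 = 0.250000.
d = −0.75 · ln(1 − (4/3)·0.250000) = −0.75 · ln(0.666667) = −0.75 · (-0.405465) = 0.3041.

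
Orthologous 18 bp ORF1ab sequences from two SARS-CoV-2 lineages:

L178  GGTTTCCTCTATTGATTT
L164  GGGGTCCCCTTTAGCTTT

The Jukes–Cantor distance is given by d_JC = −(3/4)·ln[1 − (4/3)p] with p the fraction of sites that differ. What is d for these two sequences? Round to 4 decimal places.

0.4408

Differing sites — 3:T/G; 4:T/G; 8:T/C; 11:A/T; 13:T/A; 15:A/C.
p = 6/18 = 0.333333.
d = −0.75 · ln(1 − (4/3)·0.333333) = −0.75 · ln(0.555556) = −0.75 · (-0.587786) = 0.4408.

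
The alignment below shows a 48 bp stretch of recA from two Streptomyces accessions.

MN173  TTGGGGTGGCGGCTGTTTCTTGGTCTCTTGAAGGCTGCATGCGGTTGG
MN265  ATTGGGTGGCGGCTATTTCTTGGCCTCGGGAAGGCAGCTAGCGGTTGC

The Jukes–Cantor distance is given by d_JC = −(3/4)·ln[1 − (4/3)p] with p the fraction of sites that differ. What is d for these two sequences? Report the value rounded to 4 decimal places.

Mismatches occur at site 1 (T→A), site 3 (G→T), site 15 (G→A), site 24 (T→C), site 28 (T→G), site 29 (T→G), site 36 (T→A), site 39 (A→T), site 40 (T→A), site 48 (G→C).
p = 10/48 = 0.208333.
d = −0.75 · ln(1 − (4/3)·0.208333) = −0.75 · ln(0.722223) = −0.75 · (-0.325421) = 0.2441.

0.2441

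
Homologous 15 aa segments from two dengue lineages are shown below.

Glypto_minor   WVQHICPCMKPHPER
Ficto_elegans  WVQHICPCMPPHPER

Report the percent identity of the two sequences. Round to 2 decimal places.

93.33%

A single mismatch occurs at site 10 (K/P).
14 of the 15 sites match, so the percent identity is 14/15 × 100 = 93.33%.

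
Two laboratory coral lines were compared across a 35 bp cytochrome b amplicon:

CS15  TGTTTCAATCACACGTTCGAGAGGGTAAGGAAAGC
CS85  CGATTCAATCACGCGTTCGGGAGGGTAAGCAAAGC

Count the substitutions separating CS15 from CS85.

5

The sequences differ at positions 1 (T/C), 3 (T/A), 13 (A/G), 20 (A/G), 30 (G/C).
That gives 5 mismatches out of 35 aligned sites, so the Hamming distance is 5.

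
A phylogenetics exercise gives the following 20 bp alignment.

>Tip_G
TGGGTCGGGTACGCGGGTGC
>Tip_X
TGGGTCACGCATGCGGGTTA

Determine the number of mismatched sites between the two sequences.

6

Mismatches occur at site 7 (G/A), site 8 (G/C), site 10 (T/C), site 12 (C/T), site 19 (G/T), site 20 (C/A).
That gives 6 mismatches out of 20 aligned sites, so the Hamming distance is 6.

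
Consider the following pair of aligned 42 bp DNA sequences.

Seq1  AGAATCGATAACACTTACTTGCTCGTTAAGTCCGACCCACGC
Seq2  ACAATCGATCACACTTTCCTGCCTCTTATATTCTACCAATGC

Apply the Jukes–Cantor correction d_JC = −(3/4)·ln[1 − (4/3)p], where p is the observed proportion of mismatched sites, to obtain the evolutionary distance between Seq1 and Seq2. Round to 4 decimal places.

The sequences differ at positions 2 (G/C), 10 (A/C), 17 (A/T), 19 (T/C), 23 (T/C), 24 (C/T), 25 (G/C), 29 (A/T), 30 (G/A), 32 (C/T), 34 (G/T), 38 (C/A), 40 (C/T).
p = 13/42 = 0.309524.
d = −0.75 · ln(1 − (4/3)·0.309524) = −0.75 · ln(0.587301) = −0.75 · (-0.532218) = 0.3992.

0.3992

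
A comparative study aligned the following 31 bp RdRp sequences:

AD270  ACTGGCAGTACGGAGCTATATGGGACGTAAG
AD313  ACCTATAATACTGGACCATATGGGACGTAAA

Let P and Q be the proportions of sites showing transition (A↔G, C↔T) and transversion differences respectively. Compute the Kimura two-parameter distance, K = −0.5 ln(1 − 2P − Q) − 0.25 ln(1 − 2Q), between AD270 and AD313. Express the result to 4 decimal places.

Mismatches occur at site 3 (T↔C, transition), site 4 (G↔T, transversion), site 5 (G↔A, transition), site 6 (C↔T, transition), site 8 (G↔A, transition), site 12 (G↔T, transversion), site 14 (A↔G, transition), site 15 (G↔A, transition), site 17 (T↔C, transition), site 31 (G↔A, transition).
Of the 10 differences, 8 transitions and 2 transversions over 31 sites: P = 8/31 = 0.258065, Q = 2/31 = 0.064516.
d = −0.5·ln(0.419354) − 0.25·ln(0.870968) = −0.5·(-0.869040) − 0.25·(-0.138150) = 0.4691.

0.4691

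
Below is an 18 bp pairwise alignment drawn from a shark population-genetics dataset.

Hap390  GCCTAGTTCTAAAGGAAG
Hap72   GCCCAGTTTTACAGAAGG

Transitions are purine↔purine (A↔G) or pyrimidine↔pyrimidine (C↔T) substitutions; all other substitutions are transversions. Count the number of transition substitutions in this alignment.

4

Mismatches occur at site 4 (T/C, transition), site 9 (C/T, transition), site 12 (A/C, transversion), site 15 (G/A, transition), site 17 (A/G, transition).
Of the 5 differences, 4 transitions and 1 transversion, so the answer is 4.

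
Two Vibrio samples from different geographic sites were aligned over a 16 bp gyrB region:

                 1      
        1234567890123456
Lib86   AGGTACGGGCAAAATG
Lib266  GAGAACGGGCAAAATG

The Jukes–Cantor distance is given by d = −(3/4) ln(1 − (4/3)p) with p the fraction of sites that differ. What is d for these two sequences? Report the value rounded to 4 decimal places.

0.2158

The sequences differ at positions 1 (A/G), 2 (G/A), 4 (T/A).
p = 3/16 = 0.187500.
d = −0.75 · ln(1 − (4/3)·0.187500) = −0.75 · ln(0.750000) = −0.75 · (-0.287682) = 0.2158.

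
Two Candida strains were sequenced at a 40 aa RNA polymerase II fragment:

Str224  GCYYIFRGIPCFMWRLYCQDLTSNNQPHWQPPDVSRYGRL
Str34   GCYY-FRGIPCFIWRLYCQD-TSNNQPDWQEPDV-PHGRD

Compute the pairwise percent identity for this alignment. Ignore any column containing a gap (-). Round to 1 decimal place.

Excluding the 3 gap columns leaves 37 comparable sites.
The sequences differ at positions 13 (M/I), 28 (H/D), 31 (P/E), 36 (R/P), 37 (Y/H), 40 (L/D).
31 of the 37 comparable sites match, so the percent identity is 31/37 × 100 = 83.8%.

83.8%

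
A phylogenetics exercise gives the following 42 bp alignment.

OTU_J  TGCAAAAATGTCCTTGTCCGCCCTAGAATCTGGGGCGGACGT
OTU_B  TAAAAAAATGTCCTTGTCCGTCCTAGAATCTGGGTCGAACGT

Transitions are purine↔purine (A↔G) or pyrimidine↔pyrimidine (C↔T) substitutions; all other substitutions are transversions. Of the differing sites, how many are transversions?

The sequences differ at positions 2 (G/A, transition), 3 (C/A, transversion), 21 (C/T, transition), 35 (G/T, transversion), 38 (G/A, transition).
Of the 5 differences, 3 transitions and 2 transversions, so the answer is 2.

2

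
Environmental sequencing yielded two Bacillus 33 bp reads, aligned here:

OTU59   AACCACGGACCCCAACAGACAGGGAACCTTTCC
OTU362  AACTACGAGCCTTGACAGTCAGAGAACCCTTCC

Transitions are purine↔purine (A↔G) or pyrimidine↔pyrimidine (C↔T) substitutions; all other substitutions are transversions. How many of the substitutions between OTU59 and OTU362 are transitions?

8

Mismatches occur at site 4 (C→T, transition), site 8 (G→A, transition), site 9 (A→G, transition), site 12 (C→T, transition), site 13 (C→T, transition), site 14 (A→G, transition), site 19 (A→T, transversion), site 23 (G→A, transition), site 29 (T→C, transition).
Of the 9 differences, 8 transitions and 1 transversion, so the answer is 8.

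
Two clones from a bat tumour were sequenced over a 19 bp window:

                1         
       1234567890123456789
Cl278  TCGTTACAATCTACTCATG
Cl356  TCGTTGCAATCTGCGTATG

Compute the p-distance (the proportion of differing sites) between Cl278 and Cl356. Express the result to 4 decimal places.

Mismatches occur at site 6 (A/G), site 13 (A/G), site 15 (T/G), site 16 (C/T).
There are 4 differences over 19 sites, so p = 4/19 = 0.2105.

0.2105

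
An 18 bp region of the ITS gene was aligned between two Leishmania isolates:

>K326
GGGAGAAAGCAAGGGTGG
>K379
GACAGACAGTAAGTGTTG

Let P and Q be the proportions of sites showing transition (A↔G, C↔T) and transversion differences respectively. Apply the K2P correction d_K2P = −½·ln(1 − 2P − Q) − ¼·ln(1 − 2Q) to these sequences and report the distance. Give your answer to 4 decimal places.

0.4408

The sequences differ at positions 2 (G/A, transition), 3 (G/C, transversion), 7 (A/C, transversion), 10 (C/T, transition), 14 (G/T, transversion), 17 (G/T, transversion).
Of the 6 differences, 2 transitions and 4 transversions over 18 sites: P = 2/18 = 0.111111, Q = 4/18 = 0.222222.
d = −0.5·ln(0.555556) − 0.25·ln(0.555556) = −0.5·(-0.587786) − 0.25·(-0.587786) = 0.4408.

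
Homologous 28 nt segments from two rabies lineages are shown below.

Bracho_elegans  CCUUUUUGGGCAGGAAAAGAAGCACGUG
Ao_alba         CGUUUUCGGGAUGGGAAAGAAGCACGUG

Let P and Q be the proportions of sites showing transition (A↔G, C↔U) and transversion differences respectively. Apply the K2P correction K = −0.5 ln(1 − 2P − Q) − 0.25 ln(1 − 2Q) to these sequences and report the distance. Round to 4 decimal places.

0.2041

The sequences differ at positions 2 (C/G, transversion), 7 (U/C, transition), 11 (C/A, transversion), 12 (A/U, transversion), 15 (A/G, transition).
Of the 5 differences, 2 transitions and 3 transversions over 28 sites: P = 2/28 = 0.071429, Q = 3/28 = 0.107143.
d = −0.5·ln(0.749999) − 0.25·ln(0.785714) = −0.5·(-0.287683) − 0.25·(-0.241162) = 0.2041.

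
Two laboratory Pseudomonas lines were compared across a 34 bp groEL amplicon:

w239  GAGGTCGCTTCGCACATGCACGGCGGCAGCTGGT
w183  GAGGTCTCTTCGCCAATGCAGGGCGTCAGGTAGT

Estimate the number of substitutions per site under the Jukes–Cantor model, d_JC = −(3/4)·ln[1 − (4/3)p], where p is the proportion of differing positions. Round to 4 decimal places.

Differing sites — 7:G/T; 14:A/C; 15:C/A; 21:C/G; 26:G/T; 30:C/G; 32:G/A.
p = 7/34 = 0.205882.
d = −0.75 · ln(1 − (4/3)·0.205882) = −0.75 · ln(0.725491) = −0.75 · (-0.320907) = 0.2407.

0.2407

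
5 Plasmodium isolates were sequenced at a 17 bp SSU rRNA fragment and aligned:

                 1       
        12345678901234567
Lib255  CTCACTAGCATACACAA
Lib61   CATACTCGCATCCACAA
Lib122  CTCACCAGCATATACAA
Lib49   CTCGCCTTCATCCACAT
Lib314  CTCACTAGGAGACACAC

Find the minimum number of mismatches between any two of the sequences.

2

Pairwise Hamming distances:
  Lib255 vs Lib61: 4
  Lib255 vs Lib122: 2
  Lib255 vs Lib49: 6
  Lib255 vs Lib314: 3
  Lib61 vs Lib122: 6
  Lib61 vs Lib49: 7
  Lib61 vs Lib314: 7
  Lib122 vs Lib49: 6
  Lib122 vs Lib314: 5
  Lib49 vs Lib314: 8
The smallest is 2, between Lib255 and Lib122.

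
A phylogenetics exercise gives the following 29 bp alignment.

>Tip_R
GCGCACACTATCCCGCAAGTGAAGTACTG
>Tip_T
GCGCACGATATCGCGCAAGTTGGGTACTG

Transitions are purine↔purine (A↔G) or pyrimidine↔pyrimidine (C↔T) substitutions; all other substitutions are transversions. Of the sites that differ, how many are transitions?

3

The sequences differ at positions 7 (A/G, transition), 8 (C/A, transversion), 13 (C/G, transversion), 21 (G/T, transversion), 22 (A/G, transition), 23 (A/G, transition).
Of the 6 differences, 3 transitions and 3 transversions, so the answer is 3.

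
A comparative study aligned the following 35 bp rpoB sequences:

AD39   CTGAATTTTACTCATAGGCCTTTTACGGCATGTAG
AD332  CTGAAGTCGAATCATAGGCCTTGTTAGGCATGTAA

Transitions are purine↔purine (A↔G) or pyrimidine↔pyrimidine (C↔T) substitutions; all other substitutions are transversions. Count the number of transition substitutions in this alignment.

2

Differing sites — 6:T/G (Tv); 8:T/C (Ti); 9:T/G (Tv); 11:C/A (Tv); 23:T/G (Tv); 25:A/T (Tv); 26:C/A (Tv); 35:G/A (Ti).
Of the 8 differences, 2 transitions and 6 transversions, so the answer is 2.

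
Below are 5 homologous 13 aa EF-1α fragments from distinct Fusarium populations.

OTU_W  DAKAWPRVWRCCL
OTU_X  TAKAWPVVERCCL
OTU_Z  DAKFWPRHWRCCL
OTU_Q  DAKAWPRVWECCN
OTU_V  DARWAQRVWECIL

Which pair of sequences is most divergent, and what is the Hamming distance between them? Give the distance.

9

Pairwise Hamming distances:
  OTU_W vs OTU_X: 3
  OTU_W vs OTU_Z: 2
  OTU_W vs OTU_Q: 2
  OTU_W vs OTU_V: 6
  OTU_X vs OTU_Z: 5
  OTU_X vs OTU_Q: 5
  OTU_X vs OTU_V: 9
  OTU_Z vs OTU_Q: 4
  OTU_Z vs OTU_V: 7
  OTU_Q vs OTU_V: 6
The largest is 9, between OTU_X and OTU_V.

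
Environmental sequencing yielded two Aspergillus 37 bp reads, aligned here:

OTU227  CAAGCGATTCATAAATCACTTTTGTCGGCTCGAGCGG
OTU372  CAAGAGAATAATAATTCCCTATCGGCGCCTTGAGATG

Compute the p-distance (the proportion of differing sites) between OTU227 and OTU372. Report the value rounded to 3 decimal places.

Differing sites — 5:C/A; 8:T/A; 10:C/A; 15:A/T; 18:A/C; 21:T/A; 23:T/C; 25:T/G; 28:G/C; 31:C/T; 35:C/A; 36:G/T.
There are 12 differences over 37 sites, so p = 12/37 = 0.324.

0.324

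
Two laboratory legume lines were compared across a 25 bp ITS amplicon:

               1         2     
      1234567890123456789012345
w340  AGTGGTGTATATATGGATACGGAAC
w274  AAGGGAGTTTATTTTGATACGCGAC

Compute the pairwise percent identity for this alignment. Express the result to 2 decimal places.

The sequences differ at positions 2 (G/A), 3 (T/G), 6 (T/A), 9 (A/T), 13 (A/T), 15 (G/T), 22 (G/C), 23 (A/G).
17 of the 25 sites match, so the percent identity is 17/25 × 100 = 68.00%.

68.00%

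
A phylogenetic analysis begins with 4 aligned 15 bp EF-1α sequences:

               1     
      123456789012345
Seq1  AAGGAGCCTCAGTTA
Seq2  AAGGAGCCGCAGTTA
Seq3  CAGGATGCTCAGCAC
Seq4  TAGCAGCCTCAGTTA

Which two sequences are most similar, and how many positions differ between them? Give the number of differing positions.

1

Pairwise Hamming distances:
  Seq1 vs Seq2: 1
  Seq1 vs Seq3: 6
  Seq1 vs Seq4: 2
  Seq2 vs Seq3: 7
  Seq2 vs Seq4: 3
  Seq3 vs Seq4: 7
The smallest is 1, between Seq1 and Seq2.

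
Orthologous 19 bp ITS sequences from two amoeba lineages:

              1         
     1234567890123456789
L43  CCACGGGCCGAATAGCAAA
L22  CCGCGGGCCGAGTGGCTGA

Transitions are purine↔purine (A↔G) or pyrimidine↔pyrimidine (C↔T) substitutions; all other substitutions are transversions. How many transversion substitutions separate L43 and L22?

The sequences differ at positions 3 (A/G, transition), 12 (A/G, transition), 14 (A/G, transition), 17 (A/T, transversion), 18 (A/G, transition).
Of the 5 differences, 4 transitions and 1 transversion, so the answer is 1.

1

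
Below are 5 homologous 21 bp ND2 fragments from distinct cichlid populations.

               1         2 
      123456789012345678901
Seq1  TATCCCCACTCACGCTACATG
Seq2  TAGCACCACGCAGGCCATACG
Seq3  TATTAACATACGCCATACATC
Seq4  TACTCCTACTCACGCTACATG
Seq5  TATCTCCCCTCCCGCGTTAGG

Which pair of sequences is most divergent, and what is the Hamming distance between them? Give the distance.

14

Pairwise Hamming distances:
  Seq1 vs Seq2: 7
  Seq1 vs Seq3: 9
  Seq1 vs Seq4: 3
  Seq1 vs Seq5: 7
  Seq2 vs Seq3: 13
  Seq2 vs Seq4: 9
  Seq2 vs Seq5: 9
  Seq3 vs Seq4: 10
  Seq3 vs Seq5: 14
  Seq4 vs Seq5: 10
The largest is 14, between Seq3 and Seq5.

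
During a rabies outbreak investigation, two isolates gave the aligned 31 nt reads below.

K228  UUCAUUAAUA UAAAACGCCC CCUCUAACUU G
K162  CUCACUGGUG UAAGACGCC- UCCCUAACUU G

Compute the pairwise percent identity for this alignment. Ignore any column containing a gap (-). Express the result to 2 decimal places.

Excluding the 1 gap column leaves 30 comparable sites.
The sequences differ at positions 1 (U/C), 5 (U/C), 7 (A/G), 8 (A/G), 10 (A/G), 14 (A/G), 21 (C/U), 23 (U/C).
22 of the 30 comparable sites match, so the percent identity is 22/30 × 100 = 73.33%.

73.33%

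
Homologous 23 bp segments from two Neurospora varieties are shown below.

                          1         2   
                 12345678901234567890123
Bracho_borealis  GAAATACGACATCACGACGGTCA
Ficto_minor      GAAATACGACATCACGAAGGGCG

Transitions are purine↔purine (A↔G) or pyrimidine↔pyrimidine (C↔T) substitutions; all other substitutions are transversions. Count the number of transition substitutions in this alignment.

1

The sequences differ at positions 18 (C/A, transversion), 21 (T/G, transversion), 23 (A/G, transition).
Of the 3 differences, 1 transition and 2 transversions, so the answer is 1.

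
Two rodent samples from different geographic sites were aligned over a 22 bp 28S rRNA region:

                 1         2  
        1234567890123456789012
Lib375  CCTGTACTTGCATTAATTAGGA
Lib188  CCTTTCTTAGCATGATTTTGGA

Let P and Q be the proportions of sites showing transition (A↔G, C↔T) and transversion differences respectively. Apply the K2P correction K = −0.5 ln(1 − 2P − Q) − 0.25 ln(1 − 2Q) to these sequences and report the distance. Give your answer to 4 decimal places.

The sequences differ at positions 4 (G/T, transversion), 6 (A/C, transversion), 7 (C/T, transition), 9 (T/A, transversion), 14 (T/G, transversion), 16 (A/T, transversion), 19 (A/T, transversion).
Of the 7 differences, 1 transition and 6 transversions over 22 sites: P = 1/22 = 0.045455, Q = 6/22 = 0.272727.
d = −0.5·ln(0.636363) − 0.25·ln(0.454546) = −0.5·(-0.451986) − 0.25·(-0.788456) = 0.4231.

0.4231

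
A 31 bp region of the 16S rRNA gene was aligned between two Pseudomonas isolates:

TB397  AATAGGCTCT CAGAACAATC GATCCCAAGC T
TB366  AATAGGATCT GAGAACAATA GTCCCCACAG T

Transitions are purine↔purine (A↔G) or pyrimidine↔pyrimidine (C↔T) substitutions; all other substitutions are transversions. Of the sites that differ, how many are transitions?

The sequences differ at positions 7 (C/A, transversion), 11 (C/G, transversion), 20 (C/A, transversion), 22 (A/T, transversion), 23 (T/C, transition), 28 (A/C, transversion), 29 (G/A, transition), 30 (C/G, transversion).
Of the 8 differences, 2 transitions and 6 transversions, so the answer is 2.

2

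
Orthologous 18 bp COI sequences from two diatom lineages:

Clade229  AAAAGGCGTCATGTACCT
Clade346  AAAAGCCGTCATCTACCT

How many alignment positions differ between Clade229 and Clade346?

Mismatches occur at site 6 (G↔C), site 13 (G↔C).
That gives 2 mismatches out of 18 aligned sites, so the Hamming distance is 2.

2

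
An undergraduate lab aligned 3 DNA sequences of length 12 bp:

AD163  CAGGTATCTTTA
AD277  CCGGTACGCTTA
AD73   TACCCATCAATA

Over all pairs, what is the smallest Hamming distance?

Pairwise Hamming distances:
  AD163 vs AD277: 4
  AD163 vs AD73: 6
  AD277 vs AD73: 9
The smallest is 4, between AD163 and AD277.

4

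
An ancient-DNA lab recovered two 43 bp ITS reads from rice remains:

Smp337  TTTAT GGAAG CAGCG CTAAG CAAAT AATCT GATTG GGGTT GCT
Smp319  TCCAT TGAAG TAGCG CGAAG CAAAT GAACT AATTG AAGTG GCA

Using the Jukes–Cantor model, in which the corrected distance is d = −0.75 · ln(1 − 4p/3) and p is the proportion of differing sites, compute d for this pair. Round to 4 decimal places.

The sequences differ at positions 2 (T/C), 3 (T/C), 6 (G/T), 11 (C/T), 17 (T/G), 26 (A/G), 28 (T/A), 31 (G/A), 36 (G/A), 37 (G/A), 40 (T/G), 43 (T/A).
p = 12/43 = 0.279070.
d = −0.75 · ln(1 − (4/3)·0.279070) = −0.75 · ln(0.627907) = −0.75 · (-0.465363) = 0.3490.

0.3490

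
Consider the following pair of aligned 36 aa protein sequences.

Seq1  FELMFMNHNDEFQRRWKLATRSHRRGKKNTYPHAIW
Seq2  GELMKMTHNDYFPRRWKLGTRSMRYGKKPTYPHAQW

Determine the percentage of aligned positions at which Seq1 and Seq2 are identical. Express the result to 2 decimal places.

The sequences differ at positions 1 (F/G), 5 (F/K), 7 (N/T), 11 (E/Y), 13 (Q/P), 19 (A/G), 23 (H/M), 25 (R/Y), 29 (N/P), 35 (I/Q).
26 of the 36 sites match, so the percent identity is 26/36 × 100 = 72.22%.

72.22%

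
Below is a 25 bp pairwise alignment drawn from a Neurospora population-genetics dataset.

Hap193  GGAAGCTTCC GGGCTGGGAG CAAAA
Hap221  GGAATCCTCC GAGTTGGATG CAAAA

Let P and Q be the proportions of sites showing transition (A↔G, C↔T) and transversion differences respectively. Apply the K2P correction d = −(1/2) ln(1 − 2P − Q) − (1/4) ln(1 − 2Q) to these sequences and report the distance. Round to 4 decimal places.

0.2990

The sequences differ at positions 5 (G/T, transversion), 7 (T/C, transition), 12 (G/A, transition), 14 (C/T, transition), 18 (G/A, transition), 19 (A/T, transversion).
Of the 6 differences, 4 transitions and 2 transversions over 25 sites: P = 4/25 = 0.160000, Q = 2/25 = 0.080000.
d = −0.5·ln(0.600000) − 0.25·ln(0.840000) = −0.5·(-0.510826) − 0.25·(-0.174353) = 0.2990.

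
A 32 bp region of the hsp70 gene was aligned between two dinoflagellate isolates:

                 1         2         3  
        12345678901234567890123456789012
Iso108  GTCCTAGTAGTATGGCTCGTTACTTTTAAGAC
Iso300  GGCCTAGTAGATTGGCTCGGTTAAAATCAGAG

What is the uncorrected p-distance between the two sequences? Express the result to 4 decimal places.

0.3438

The sequences differ at positions 2 (T/G), 11 (T/A), 12 (A/T), 20 (T/G), 22 (A/T), 23 (C/A), 24 (T/A), 25 (T/A), 26 (T/A), 28 (A/C), 32 (C/G).
There are 11 differences over 32 sites, so p = 11/32 = 0.3438.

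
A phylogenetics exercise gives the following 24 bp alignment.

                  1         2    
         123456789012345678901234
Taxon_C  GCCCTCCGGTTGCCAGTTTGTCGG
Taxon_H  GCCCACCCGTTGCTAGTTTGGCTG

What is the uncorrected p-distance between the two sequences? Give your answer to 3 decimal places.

The sequences differ at positions 5 (T/A), 8 (G/C), 14 (C/T), 21 (T/G), 23 (G/T).
There are 5 differences over 24 sites, so p = 5/24 = 0.208.

0.208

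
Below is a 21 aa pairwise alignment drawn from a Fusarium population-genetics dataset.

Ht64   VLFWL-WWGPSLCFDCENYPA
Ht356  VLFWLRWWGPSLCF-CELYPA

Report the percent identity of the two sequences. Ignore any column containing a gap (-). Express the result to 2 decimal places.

94.74%

Excluding the 2 gap columns leaves 19 comparable sites.
The sequences differ at position 18 (N/L).
18 of the 19 comparable sites match, so the percent identity is 18/19 × 100 = 94.74%.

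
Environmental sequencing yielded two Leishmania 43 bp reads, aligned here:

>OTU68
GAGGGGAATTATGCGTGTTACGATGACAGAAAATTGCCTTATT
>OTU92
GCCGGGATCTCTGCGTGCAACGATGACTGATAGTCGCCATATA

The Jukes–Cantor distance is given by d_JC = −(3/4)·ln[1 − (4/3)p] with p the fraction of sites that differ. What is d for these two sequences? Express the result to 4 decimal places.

The sequences differ at positions 2 (A/C), 3 (G/C), 8 (A/T), 9 (T/C), 11 (A/C), 18 (T/C), 19 (T/A), 28 (A/T), 31 (A/T), 33 (A/G), 35 (T/C), 39 (T/A), 43 (T/A).
p = 13/43 = 0.302326.
d = −0.75 · ln(1 − (4/3)·0.302326) = −0.75 · ln(0.596899) = −0.75 · (-0.516007) = 0.3870.

0.3870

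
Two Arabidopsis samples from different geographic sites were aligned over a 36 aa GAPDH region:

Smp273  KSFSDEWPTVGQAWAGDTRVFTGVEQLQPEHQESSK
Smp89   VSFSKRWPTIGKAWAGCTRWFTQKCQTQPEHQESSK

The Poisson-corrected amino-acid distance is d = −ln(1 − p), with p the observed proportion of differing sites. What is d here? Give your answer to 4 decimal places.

0.3646

The sequences differ at positions 1 (K/V), 5 (D/K), 6 (E/R), 10 (V/I), 12 (Q/K), 17 (D/C), 20 (V/W), 23 (G/Q), 24 (V/K), 25 (E/C), 27 (L/T).
p = 11/36 = 0.305556.
d = −ln(1 − 0.305556) = −ln(0.694444) = 0.3646.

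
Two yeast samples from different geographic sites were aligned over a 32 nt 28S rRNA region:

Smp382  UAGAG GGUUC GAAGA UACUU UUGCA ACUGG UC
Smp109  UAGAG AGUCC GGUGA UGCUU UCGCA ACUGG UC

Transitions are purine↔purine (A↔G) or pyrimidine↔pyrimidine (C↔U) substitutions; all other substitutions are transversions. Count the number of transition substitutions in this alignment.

The sequences differ at positions 6 (G/A, transition), 9 (U/C, transition), 12 (A/G, transition), 13 (A/U, transversion), 17 (A/G, transition), 22 (U/C, transition).
Of the 6 differences, 5 transitions and 1 transversion, so the answer is 5.

5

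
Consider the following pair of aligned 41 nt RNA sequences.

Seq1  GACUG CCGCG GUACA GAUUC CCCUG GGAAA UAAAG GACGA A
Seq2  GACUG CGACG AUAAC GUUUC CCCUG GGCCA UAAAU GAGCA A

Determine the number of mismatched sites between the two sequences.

11

Mismatches occur at site 7 (C/G), site 8 (G/A), site 11 (G/A), site 14 (C/A), site 15 (A/C), site 17 (A/U), site 28 (A/C), site 29 (A/C), site 35 (G/U), site 38 (C/G), site 39 (G/C).
That gives 11 mismatches out of 41 aligned sites, so the Hamming distance is 11.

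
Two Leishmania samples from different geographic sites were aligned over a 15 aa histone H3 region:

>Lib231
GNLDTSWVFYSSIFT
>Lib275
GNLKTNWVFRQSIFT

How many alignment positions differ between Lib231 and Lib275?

4

Differing sites — 4:D/K; 6:S/N; 10:Y/R; 11:S/Q.
That gives 4 mismatches out of 15 aligned sites, so the Hamming distance is 4.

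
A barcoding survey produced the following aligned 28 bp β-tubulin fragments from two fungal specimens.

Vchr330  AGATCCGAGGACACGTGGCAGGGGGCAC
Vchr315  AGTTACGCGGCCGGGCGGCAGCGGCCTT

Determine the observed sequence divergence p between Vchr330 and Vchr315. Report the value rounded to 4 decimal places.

The sequences differ at positions 3 (A/T), 5 (C/A), 8 (A/C), 11 (A/C), 13 (A/G), 14 (C/G), 16 (T/C), 22 (G/C), 25 (G/C), 27 (A/T), 28 (C/T).
There are 11 differences over 28 sites, so p = 11/28 = 0.3929.

0.3929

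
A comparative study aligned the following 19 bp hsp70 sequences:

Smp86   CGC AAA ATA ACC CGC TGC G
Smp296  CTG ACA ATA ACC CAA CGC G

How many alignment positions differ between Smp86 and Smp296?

6

The sequences differ at positions 2 (G/T), 3 (C/G), 5 (A/C), 14 (G/A), 15 (C/A), 16 (T/C).
That gives 6 mismatches out of 19 aligned sites, so the Hamming distance is 6.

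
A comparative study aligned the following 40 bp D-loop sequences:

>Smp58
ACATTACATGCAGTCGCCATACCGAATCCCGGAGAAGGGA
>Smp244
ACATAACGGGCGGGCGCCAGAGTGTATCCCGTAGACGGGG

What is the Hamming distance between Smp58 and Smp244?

12

Mismatches occur at site 5 (T→A), site 8 (A→G), site 9 (T→G), site 12 (A→G), site 14 (T→G), site 20 (T→G), site 22 (C→G), site 23 (C→T), site 25 (A→T), site 32 (G→T), site 36 (A→C), site 40 (A→G).
That gives 12 mismatches out of 40 aligned sites, so the Hamming distance is 12.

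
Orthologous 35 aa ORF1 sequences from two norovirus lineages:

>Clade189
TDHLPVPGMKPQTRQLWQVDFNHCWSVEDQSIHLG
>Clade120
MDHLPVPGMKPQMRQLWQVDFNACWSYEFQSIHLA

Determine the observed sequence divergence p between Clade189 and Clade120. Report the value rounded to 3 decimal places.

Mismatches occur at site 1 (T↔M), site 13 (T↔M), site 23 (H↔A), site 27 (V↔Y), site 29 (D↔F), site 35 (G↔A).
There are 6 differences over 35 sites, so p = 6/35 = 0.171.

0.171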